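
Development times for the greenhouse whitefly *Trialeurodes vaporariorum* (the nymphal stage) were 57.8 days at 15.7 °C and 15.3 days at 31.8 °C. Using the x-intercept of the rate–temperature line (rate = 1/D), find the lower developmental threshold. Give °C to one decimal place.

Under the model K = D·(T − T_b), so D₁·(T₁ − T_b) = D₂·(T₂ − T_b).
57.8·(15.7 − T_b) = 15.3·(31.8 − T_b)
T_b = (57.8·15.7 − 15.3·31.8) / (57.8 − 15.3) = 420.92 / 42.5 = 9.904 °C ≈ 9.9 °C.

9.9 °C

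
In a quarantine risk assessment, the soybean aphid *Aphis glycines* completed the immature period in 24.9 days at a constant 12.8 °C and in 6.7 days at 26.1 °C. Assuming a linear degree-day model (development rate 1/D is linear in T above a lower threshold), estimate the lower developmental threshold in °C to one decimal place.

Linear rate model ⇒ the product D·(T − T_b) is constant across temperatures.
24.9·(12.8 − T_b) = 6.7·(26.1 − T_b)
T_b = (24.9·12.8 − 6.7·26.1) / (24.9 − 6.7) = 143.85 / 18.2 = 7.904 °C ≈ 7.9 °C.

7.9 °C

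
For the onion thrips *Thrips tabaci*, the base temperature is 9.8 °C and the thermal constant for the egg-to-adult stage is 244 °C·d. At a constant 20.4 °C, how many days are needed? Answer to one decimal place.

23.0 days

Daily accumulation = 20.4 − 9.8 = 10.6 DD/day.
Duration = 244 / 10.6 = 23.019 ≈ 23.0 days.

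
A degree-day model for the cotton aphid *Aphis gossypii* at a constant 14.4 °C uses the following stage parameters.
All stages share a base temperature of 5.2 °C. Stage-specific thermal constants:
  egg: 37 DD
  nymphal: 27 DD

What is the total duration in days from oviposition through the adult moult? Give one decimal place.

Daily accumulation at 14.4 °C = 14.4 − 5.2 = 9.2 DD/day.
Total K = 37 + 27 = 64 DD.
Total duration = 64 / 9.2 = 6.957 ≈ 7.0 days.

7.0 days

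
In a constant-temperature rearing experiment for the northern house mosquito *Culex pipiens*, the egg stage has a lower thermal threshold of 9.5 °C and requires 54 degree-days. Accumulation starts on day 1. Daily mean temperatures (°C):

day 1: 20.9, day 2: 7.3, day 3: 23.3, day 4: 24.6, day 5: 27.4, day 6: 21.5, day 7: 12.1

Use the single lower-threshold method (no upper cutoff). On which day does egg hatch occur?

day 5

Daily DD above 9.5 °C: 11.4, 0.0, 13.8, 15.1, 17.9, 12.0, 2.6.
Cumulative: 11.4, 11.4, 25.2, 40.3, 58.2, 70.2, 72.8.
The total first reaches 54 DD on day 5.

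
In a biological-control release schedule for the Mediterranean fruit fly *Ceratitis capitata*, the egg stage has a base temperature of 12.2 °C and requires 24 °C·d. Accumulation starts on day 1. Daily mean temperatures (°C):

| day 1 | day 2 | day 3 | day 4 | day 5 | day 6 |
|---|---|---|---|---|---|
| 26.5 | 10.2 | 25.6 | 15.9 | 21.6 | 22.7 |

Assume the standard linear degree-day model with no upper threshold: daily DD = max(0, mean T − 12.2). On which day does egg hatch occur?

Daily DD above 12.2 °C: 14.3, 0.0, 13.4, 3.7, 9.4, 10.5.
Cumulative: 14.3, 14.3, 27.7, 31.4, 40.8, 51.3.
The total first reaches 24 DD on day 3.

day 3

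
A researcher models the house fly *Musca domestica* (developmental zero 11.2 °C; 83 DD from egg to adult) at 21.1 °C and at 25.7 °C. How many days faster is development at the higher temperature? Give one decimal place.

At 21.1 °C: 83 / (21.1 − 11.2) = 83 / 9.9 = 8.384 d.
At 25.7 °C: 83 / (25.7 − 11.2) = 83 / 14.5 = 5.724 d.
Difference = |8.384 − 5.724| = 2.660 ≈ 2.7 days.

2.7 days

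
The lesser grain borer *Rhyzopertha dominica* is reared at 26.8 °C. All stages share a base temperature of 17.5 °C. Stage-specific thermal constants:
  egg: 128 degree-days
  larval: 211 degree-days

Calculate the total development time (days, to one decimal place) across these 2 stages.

36.5 days

Daily accumulation at 26.8 °C = 26.8 − 17.5 = 9.3 DD/day.
Total K = 128 + 211 = 339 DD.
Total duration = 339 / 9.3 = 36.452 ≈ 36.5 days.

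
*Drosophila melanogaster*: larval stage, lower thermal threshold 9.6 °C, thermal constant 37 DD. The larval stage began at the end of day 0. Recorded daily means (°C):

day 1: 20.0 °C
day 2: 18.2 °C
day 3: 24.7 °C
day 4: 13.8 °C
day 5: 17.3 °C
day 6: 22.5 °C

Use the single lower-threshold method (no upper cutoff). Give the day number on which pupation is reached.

day 4

Daily DD above 9.6 °C: 10.4, 8.6, 15.1, 4.2, 7.7, 12.9.
Cumulative: 10.4, 19.0, 34.1, 38.3, 46.0, 58.9.
The total first reaches 37 DD on day 4.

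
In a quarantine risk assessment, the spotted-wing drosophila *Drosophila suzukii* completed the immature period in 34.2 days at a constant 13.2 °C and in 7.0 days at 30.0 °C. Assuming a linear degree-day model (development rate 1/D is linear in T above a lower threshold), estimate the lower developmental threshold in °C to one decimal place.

8.9 °C

Linear rate model ⇒ the product D·(T − T_b) is constant across temperatures.
34.2·(13.2 − T_b) = 7.0·(30.0 − T_b)
T_b = (34.2·13.2 − 7.0·30.0) / (34.2 − 7.0) = 241.44 / 27.2 = 8.876 °C ≈ 8.9 °C.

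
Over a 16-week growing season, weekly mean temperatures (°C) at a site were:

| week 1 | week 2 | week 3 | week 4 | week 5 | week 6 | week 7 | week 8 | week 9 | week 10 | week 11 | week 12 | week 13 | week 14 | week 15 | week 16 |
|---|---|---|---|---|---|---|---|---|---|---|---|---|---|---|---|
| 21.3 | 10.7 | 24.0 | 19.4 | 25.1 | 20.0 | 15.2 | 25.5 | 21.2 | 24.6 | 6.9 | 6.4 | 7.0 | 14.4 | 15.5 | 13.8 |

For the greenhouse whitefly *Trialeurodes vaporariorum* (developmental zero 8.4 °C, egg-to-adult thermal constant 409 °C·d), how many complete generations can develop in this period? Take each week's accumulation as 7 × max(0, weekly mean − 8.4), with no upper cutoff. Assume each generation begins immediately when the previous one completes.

2 generations

Weekly DD (7 × max(0, T̄ − 8.4)): 90.3, 16.1, 109.2, 77.0, 116.9, 81.2, 47.6, 119.7, 89.6, 113.4, 0.0, 0.0, 0.0, 42.0, 49.7, 37.8.
Season total = 990.5 DD.
Complete generations = ⌊990.5 / 409⌋ = 2.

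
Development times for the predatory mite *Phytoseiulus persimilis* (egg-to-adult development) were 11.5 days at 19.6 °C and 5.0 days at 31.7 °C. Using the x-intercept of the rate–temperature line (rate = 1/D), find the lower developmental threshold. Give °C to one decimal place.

Linear rate model ⇒ the product D·(T − T_b) is constant across temperatures.
11.5·(19.6 − T_b) = 5.0·(31.7 − T_b)
T_b = (11.5·19.6 − 5.0·31.7) / (11.5 − 5.0) = 66.90 / 6.5 = 10.292 °C ≈ 10.3 °C.

10.3 °C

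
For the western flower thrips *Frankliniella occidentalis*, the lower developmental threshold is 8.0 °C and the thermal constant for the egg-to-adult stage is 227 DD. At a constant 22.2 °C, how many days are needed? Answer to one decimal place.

16.0 days

Daily accumulation = 22.2 − 8.0 = 14.2 DD/day.
Duration = 227 / 14.2 = 15.986 ≈ 16.0 days.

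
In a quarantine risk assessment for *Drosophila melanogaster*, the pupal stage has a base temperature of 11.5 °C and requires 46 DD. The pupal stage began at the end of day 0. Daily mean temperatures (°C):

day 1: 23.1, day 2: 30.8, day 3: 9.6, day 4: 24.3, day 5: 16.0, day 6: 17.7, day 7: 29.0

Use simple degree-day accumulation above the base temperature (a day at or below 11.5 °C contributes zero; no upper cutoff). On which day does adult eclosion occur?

Daily DD above 11.5 °C: 11.6, 19.3, 0.0, 12.8, 4.5, 6.2, 17.5.
Cumulative: 11.6, 30.9, 30.9, 43.7, 48.2, 54.4, 71.9.
The total first reaches 46 DD on day 5.

day 5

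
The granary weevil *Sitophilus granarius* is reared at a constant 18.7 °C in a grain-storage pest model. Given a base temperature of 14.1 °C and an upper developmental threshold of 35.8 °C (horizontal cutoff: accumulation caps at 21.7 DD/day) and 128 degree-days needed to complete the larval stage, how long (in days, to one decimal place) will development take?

Daily accumulation = 18.7 − 14.1 = 4.6 DD/day.
Duration = 128 / 4.6 = 27.826 ≈ 27.8 days.

27.8 days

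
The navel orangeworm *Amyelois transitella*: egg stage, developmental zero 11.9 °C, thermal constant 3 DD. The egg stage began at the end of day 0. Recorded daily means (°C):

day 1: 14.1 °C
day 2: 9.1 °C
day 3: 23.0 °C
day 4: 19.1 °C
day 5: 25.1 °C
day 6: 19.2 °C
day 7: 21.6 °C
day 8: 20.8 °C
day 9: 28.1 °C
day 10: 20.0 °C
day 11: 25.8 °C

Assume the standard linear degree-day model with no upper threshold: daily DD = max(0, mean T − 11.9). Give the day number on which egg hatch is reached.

Daily DD above 11.9 °C: 2.2, 0.0, 11.1, 7.2, 13.2, 7.3, 9.7, 8.9, 16.2, 8.1, 13.9.
Cumulative: 2.2, 2.2, 13.3, 20.5, 33.7, 41.0, 50.7, 59.6, 75.8, 83.9, 97.8.
The total first reaches 3 DD on day 3.

day 3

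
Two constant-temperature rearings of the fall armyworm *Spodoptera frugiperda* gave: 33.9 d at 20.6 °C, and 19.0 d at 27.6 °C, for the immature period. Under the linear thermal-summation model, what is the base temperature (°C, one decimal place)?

Linear rate model ⇒ the product D·(T − T_b) is constant across temperatures.
33.9·(20.6 − T_b) = 19.0·(27.6 − T_b)
T_b = (33.9·20.6 − 19.0·27.6) / (33.9 − 19.0) = 173.94 / 14.9 = 11.674 °C ≈ 11.7 °C.

11.7 °C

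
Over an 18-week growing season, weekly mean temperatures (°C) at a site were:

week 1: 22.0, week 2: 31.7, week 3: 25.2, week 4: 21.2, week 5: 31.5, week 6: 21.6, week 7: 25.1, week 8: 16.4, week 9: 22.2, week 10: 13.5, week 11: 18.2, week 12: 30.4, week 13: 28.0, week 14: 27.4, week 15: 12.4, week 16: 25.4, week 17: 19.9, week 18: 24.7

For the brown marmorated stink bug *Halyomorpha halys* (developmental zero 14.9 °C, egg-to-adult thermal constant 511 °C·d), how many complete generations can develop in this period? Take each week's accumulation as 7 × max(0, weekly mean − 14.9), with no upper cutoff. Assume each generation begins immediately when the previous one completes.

Weekly DD (7 × max(0, T̄ − 14.9)): 49.7, 117.6, 72.1, 44.1, 116.2, 46.9, 71.4, 10.5, 51.1, 0.0, 23.1, 108.5, 91.7, 87.5, 0.0, 73.5, 35.0, 68.6.
Season total = 1067.5 DD.
Complete generations = ⌊1067.5 / 511⌋ = 2.

2 generations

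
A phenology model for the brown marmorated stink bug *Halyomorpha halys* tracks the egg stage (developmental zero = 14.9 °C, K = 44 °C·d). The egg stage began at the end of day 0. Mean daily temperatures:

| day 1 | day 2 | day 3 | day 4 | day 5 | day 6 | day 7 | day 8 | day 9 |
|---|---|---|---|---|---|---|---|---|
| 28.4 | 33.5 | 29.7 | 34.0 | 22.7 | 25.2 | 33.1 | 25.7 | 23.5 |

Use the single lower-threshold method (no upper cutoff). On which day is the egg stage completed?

day 3

Daily DD above 14.9 °C: 13.5, 18.6, 14.8, 19.1, 7.8, 10.3, 18.2, 10.8, 8.6.
Cumulative: 13.5, 32.1, 46.9, 66.0, 73.8, 84.1, 102.3, 113.1, 121.7.
The total first reaches 44 DD on day 3.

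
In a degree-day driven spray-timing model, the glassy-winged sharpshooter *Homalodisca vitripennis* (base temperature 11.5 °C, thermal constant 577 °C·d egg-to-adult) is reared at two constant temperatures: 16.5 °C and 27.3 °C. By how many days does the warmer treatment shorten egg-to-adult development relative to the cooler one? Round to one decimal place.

At 16.5 °C: 577 / (16.5 − 11.5) = 577 / 5.0 = 115.400 d.
At 27.3 °C: 577 / (27.3 − 11.5) = 577 / 15.8 = 36.519 d.
Difference = |115.400 − 36.519| = 78.881 ≈ 78.9 days.

78.9 days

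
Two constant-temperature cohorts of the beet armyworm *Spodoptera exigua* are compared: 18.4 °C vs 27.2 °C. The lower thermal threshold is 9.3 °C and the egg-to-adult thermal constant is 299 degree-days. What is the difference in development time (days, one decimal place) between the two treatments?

At 18.4 °C: 299 / (18.4 − 9.3) = 299 / 9.1 = 32.857 d.
At 27.2 °C: 299 / (27.2 − 9.3) = 299 / 17.9 = 16.704 d.
Difference = |32.857 − 16.704| = 16.153 ≈ 16.2 days.

16.2 days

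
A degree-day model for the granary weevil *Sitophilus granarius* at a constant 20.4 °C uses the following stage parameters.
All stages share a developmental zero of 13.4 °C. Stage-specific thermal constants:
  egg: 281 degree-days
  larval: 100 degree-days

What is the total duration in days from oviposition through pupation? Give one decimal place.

54.4 days

Daily accumulation at 20.4 °C = 20.4 − 13.4 = 7.0 DD/day.
Total K = 281 + 100 = 381 DD.
Total duration = 381 / 7.0 = 54.429 ≈ 54.4 days.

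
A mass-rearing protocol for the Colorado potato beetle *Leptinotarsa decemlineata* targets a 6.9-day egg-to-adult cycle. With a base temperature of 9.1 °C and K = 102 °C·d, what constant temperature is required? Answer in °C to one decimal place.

Required daily accumulation = 102 / 6.9 = 14.783 DD/day.
T = T_base + 14.783 = 9.1 + 14.783 = 23.883 ≈ 23.9 °C.

23.9 °C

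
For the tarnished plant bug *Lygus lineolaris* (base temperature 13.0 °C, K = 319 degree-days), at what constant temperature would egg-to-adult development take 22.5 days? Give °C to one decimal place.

Required daily accumulation = 319 / 22.5 = 14.178 DD/day.
T = T_base + 14.178 = 13.0 + 14.178 = 27.178 ≈ 27.2 °C.

27.2 °C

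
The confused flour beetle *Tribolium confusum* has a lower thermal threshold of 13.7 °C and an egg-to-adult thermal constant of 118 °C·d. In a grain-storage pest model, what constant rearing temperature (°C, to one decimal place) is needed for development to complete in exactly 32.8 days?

Required daily accumulation = 118 / 32.8 = 3.598 DD/day.
T = T_base + 3.598 = 13.7 + 3.598 = 17.298 ≈ 17.3 °C.

17.3 °C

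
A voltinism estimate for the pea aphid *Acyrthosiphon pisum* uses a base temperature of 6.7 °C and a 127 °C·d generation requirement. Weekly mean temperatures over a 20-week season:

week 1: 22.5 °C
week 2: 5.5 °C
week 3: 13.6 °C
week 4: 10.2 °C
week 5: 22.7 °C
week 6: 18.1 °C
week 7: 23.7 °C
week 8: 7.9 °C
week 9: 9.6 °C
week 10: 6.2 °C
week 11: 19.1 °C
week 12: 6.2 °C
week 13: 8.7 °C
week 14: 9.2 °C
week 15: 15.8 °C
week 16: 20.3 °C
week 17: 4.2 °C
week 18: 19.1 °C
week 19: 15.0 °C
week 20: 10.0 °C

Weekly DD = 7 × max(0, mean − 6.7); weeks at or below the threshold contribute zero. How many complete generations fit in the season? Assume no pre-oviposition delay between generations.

7 generations

Weekly DD (7 × max(0, T̄ − 6.7)): 110.6, 0.0, 48.3, 24.5, 112.0, 79.8, 119.0, 8.4, 20.3, 0.0, 86.8, 0.0, 14.0, 17.5, 63.7, 95.2, 0.0, 86.8, 58.1, 23.1.
Season total = 968.1 DD.
Complete generations = ⌊968.1 / 127⌋ = 7.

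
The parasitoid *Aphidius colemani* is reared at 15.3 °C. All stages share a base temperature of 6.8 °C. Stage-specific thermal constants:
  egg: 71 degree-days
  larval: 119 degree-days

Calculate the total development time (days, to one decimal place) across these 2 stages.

22.4 days

Daily accumulation at 15.3 °C = 15.3 − 6.8 = 8.5 DD/day.
Total K = 71 + 119 = 190 DD.
Total duration = 190 / 8.5 = 22.353 ≈ 22.4 days.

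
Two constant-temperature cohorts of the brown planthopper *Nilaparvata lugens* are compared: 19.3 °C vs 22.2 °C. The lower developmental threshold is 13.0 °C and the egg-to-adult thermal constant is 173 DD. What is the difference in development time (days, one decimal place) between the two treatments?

8.7 days

At 19.3 °C: 173 / (19.3 − 13.0) = 173 / 6.3 = 27.460 d.
At 22.2 °C: 173 / (22.2 − 13.0) = 173 / 9.2 = 18.804 d.
Difference = |27.460 − 18.804| = 8.656 ≈ 8.7 days.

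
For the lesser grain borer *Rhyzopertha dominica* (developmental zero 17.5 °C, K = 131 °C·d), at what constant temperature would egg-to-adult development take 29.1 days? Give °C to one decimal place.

22.0 °C

Required daily accumulation = 131 / 29.1 = 4.502 DD/day.
T = T_base + 4.502 = 17.5 + 4.502 = 22.002 ≈ 22.0 °C.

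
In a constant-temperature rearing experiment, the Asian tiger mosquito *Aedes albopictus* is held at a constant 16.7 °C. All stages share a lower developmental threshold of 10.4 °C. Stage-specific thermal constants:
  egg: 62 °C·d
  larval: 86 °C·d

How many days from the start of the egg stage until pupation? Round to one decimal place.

23.5 days

Daily accumulation at 16.7 °C = 16.7 − 10.4 = 6.3 DD/day.
Total K = 62 + 86 = 148 DD.
Total duration = 148 / 6.3 = 23.492 ≈ 23.5 days.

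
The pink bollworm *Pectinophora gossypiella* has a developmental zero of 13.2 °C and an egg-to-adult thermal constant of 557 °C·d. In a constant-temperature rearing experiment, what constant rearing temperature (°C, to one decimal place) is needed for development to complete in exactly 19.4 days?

41.9 °C

Required daily accumulation = 557 / 19.4 = 28.711 DD/day.
T = T_base + 28.711 = 13.2 + 28.711 = 41.911 ≈ 41.9 °C.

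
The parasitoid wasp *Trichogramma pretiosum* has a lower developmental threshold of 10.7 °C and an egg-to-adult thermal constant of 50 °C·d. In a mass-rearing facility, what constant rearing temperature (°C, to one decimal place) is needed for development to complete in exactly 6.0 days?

19.0 °C

Required daily accumulation = 50 / 6.0 = 8.333 DD/day.
T = T_base + 8.333 = 10.7 + 8.333 = 19.033 ≈ 19.0 °C.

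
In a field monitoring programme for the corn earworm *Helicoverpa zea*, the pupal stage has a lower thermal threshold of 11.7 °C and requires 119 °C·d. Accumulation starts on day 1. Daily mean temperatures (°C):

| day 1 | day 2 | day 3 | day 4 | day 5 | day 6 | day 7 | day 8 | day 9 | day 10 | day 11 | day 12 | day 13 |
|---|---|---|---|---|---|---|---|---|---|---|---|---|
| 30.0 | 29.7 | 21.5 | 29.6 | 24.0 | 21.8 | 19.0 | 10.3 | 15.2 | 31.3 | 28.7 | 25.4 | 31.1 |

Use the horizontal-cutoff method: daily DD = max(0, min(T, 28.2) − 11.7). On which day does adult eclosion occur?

day 11

Daily DD above 11.7 °C (capped at 16.5): 16.5, 16.5, 9.8, 16.5, 12.3, 10.1, 7.3, 0.0, 3.5, 16.5, 16.5, 13.7, 16.5.
Cumulative: 16.5, 33.0, 42.8, 59.3, 71.6, 81.7, 89.0, 89.0, 92.5, 109.0, 125.5, 139.2, 155.7.
The total first reaches 119 DD on day 11.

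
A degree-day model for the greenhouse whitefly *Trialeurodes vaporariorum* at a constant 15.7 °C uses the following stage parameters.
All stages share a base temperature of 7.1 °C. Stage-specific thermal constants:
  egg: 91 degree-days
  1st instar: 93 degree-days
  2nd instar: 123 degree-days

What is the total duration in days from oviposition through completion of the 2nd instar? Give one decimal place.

35.7 days

Daily accumulation at 15.7 °C = 15.7 − 7.1 = 8.6 DD/day.
Total K = 91 + 93 + 123 = 307 DD.
Total duration = 307 / 8.6 = 35.698 ≈ 35.7 days.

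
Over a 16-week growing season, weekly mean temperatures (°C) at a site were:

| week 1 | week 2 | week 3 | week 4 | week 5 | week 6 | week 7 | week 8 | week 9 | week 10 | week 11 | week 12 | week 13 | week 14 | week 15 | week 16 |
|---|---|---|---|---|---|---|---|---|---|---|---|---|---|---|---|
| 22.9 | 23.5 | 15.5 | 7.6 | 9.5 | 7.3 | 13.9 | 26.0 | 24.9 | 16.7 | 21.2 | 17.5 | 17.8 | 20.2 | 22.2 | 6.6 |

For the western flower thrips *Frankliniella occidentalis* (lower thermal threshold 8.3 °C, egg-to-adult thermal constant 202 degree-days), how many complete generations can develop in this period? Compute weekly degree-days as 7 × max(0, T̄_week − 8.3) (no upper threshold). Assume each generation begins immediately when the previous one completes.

Weekly DD (7 × max(0, T̄ − 8.3)): 102.2, 106.4, 50.4, 0.0, 8.4, 0.0, 39.2, 123.9, 116.2, 58.8, 90.3, 64.4, 66.5, 83.3, 97.3, 0.0.
Season total = 1007.3 DD.
Complete generations = ⌊1007.3 / 202⌋ = 4.

4 generations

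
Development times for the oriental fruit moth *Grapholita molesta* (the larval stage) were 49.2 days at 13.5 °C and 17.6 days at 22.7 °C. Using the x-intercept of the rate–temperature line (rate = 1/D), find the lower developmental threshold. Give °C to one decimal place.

8.4 °C

Equal thermal constants: D₁(T₁ − T_b) = D₂(T₂ − T_b).
49.2·(13.5 − T_b) = 17.6·(22.7 − T_b)
T_b = (49.2·13.5 − 17.6·22.7) / (49.2 − 17.6) = 264.68 / 31.6 = 8.376 °C ≈ 8.4 °C.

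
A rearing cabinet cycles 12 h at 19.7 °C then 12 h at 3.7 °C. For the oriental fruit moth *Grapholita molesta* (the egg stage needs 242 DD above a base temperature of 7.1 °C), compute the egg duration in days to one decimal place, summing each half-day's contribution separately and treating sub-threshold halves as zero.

38.4 days

Day half: max(0, 19.7 − 7.1) × 0.5 = 12.6 × 0.5 = 6.30 DD.
Night half: max(0, 3.7 − 7.1) × 0.5 = 0.0 × 0.5 = 0.00 DD.
Per 24 h: 6.30 DD/day.
Duration = 242 / 6.30 = 38.413 ≈ 38.4 days.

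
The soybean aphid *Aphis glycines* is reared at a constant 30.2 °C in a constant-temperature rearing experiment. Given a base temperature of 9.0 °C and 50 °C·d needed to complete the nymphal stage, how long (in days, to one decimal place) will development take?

Daily accumulation = 30.2 − 9.0 = 21.2 DD/day.
Duration = 50 / 21.2 = 2.358 ≈ 2.4 days.

2.4 days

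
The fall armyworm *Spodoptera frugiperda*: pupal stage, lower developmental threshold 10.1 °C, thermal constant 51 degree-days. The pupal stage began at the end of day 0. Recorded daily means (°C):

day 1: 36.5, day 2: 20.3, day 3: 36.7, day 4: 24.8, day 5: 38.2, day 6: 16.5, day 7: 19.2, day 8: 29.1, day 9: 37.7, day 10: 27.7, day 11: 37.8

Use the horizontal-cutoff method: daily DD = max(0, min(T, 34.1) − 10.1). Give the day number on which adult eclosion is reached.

day 3

Daily DD above 10.1 °C (capped at 24.0): 24.0, 10.2, 24.0, 14.7, 24.0, 6.4, 9.1, 19.0, 24.0, 17.6, 24.0.
Cumulative: 24.0, 34.2, 58.2, 72.9, 96.9, 103.3, 112.4, 131.4, 155.4, 173.0, 197.0.
The total first reaches 51 DD on day 3.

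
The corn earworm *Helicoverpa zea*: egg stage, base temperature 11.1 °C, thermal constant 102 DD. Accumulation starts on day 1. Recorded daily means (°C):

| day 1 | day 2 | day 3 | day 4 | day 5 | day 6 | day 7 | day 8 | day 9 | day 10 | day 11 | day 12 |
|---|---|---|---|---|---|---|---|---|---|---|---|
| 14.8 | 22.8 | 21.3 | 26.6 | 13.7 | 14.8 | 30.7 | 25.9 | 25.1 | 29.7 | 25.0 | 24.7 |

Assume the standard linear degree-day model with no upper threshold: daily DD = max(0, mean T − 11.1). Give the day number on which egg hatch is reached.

day 10

Daily DD above 11.1 °C: 3.7, 11.7, 10.2, 15.5, 2.6, 3.7, 19.6, 14.8, 14.0, 18.6, 13.9, 13.6.
Cumulative: 3.7, 15.4, 25.6, 41.1, 43.7, 47.4, 67.0, 81.8, 95.8, 114.4, 128.3, 141.9.
The total first reaches 102 DD on day 10.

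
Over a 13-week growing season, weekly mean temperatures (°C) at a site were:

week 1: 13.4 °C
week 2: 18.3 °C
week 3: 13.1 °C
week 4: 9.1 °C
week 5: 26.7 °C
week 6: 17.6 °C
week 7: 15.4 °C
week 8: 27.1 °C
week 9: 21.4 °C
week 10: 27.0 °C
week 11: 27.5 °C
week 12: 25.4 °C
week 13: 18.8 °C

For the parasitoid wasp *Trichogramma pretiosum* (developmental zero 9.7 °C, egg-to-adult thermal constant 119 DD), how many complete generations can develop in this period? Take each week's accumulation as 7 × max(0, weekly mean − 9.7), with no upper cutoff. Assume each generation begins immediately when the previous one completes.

7 generations

Weekly DD (7 × max(0, T̄ − 9.7)): 25.9, 60.2, 23.8, 0.0, 119.0, 55.3, 39.9, 121.8, 81.9, 121.1, 124.6, 109.9, 63.7.
Season total = 947.1 DD.
Complete generations = ⌊947.1 / 119⌋ = 7.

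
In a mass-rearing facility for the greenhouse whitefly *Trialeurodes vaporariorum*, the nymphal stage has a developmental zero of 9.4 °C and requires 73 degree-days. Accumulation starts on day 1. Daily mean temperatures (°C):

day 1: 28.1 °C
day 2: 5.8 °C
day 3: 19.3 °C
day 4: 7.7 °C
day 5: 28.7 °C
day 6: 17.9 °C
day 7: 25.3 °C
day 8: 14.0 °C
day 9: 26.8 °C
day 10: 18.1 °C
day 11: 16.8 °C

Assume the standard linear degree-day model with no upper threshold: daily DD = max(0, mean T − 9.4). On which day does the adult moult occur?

Daily DD above 9.4 °C: 18.7, 0.0, 9.9, 0.0, 19.3, 8.5, 15.9, 4.6, 17.4, 8.7, 7.4.
Cumulative: 18.7, 18.7, 28.6, 28.6, 47.9, 56.4, 72.3, 76.9, 94.3, 103.0, 110.4.
The total first reaches 73 DD on day 8.

day 8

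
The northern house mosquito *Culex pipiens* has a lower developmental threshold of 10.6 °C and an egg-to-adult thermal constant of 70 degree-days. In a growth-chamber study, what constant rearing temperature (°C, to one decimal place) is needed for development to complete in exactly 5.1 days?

Required daily accumulation = 70 / 5.1 = 13.725 DD/day.
T = T_base + 13.725 = 10.6 + 13.725 = 24.325 ≈ 24.3 °C.

24.3 °C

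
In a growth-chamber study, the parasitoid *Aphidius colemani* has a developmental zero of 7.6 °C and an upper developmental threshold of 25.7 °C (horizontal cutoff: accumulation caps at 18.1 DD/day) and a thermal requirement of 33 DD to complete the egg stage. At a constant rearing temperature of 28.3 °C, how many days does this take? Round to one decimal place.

1.8 days

Temperature 28.3 °C exceeds the upper threshold, so daily accumulation caps at 25.7 − 7.6 = 18.1 DD/day.
Duration = 33 / 18.1 = 1.823 ≈ 1.8 days.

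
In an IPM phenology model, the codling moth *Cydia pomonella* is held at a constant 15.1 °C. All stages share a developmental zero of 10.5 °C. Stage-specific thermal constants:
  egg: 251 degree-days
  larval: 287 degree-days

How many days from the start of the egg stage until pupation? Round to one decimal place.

Daily accumulation at 15.1 °C = 15.1 − 10.5 = 4.6 DD/day.
Total K = 251 + 287 = 538 DD.
Total duration = 538 / 4.6 = 116.957 ≈ 117.0 days.

117.0 days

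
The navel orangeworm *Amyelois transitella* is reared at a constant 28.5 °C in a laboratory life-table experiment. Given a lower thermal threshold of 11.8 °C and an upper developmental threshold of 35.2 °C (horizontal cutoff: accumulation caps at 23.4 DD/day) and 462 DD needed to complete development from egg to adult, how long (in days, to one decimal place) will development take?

Daily accumulation = 28.5 − 11.8 = 16.7 DD/day.
Duration = 462 / 16.7 = 27.665 ≈ 27.7 days.

27.7 days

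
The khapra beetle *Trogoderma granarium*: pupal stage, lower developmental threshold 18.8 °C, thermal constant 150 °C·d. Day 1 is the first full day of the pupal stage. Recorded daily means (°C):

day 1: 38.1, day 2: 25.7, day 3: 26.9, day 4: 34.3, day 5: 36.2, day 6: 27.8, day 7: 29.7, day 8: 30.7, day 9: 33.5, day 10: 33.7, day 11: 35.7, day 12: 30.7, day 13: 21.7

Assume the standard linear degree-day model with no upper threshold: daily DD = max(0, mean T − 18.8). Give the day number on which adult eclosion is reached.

day 12

Daily DD above 18.8 °C: 19.3, 6.9, 8.1, 15.5, 17.4, 9.0, 10.9, 11.9, 14.7, 14.9, 16.9, 11.9, 2.9.
Cumulative: 19.3, 26.2, 34.3, 49.8, 67.2, 76.2, 87.1, 99.0, 113.7, 128.6, 145.5, 157.4, 160.3.
The total first reaches 150 DD on day 12.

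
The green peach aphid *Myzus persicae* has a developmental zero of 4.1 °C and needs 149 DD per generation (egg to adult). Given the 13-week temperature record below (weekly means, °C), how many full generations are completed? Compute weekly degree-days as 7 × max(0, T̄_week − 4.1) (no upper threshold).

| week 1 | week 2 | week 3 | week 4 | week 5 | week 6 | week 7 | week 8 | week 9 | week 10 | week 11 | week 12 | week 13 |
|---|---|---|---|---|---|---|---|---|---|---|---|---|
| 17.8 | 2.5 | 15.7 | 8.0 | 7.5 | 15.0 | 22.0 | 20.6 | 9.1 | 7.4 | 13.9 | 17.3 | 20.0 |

Weekly DD (7 × max(0, T̄ − 4.1)): 95.9, 0.0, 81.2, 27.3, 23.8, 76.3, 125.3, 115.5, 35.0, 23.1, 68.6, 92.4, 111.3.
Season total = 875.7 DD.
Complete generations = ⌊875.7 / 149⌋ = 5.

5 generations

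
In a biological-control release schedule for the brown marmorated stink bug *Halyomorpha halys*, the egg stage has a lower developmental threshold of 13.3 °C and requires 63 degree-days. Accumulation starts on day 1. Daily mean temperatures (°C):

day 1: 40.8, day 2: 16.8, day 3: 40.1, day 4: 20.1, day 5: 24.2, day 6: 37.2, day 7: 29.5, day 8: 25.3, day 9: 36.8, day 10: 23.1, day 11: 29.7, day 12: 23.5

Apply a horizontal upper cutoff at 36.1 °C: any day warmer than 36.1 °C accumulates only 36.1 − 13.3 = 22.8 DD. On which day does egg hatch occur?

day 5

Daily DD above 13.3 °C (capped at 22.8): 22.8, 3.5, 22.8, 6.8, 10.9, 22.8, 16.2, 12.0, 22.8, 9.8, 16.4, 10.2.
Cumulative: 22.8, 26.3, 49.1, 55.9, 66.8, 89.6, 105.8, 117.8, 140.6, 150.4, 166.8, 177.0.
The total first reaches 63 DD on day 5.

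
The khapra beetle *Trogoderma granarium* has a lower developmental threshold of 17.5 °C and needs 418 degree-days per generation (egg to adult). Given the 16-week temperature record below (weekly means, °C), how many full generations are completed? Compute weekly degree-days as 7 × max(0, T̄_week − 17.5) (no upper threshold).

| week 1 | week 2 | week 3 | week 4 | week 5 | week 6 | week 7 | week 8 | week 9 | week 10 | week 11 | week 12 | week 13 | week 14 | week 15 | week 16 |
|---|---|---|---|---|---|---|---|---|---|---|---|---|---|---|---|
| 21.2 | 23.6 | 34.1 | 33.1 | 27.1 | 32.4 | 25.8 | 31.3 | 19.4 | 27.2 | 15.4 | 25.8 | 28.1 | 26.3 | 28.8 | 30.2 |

2 generations

Weekly DD (7 × max(0, T̄ − 17.5)): 25.9, 42.7, 116.2, 109.2, 67.2, 104.3, 58.1, 96.6, 13.3, 67.9, 0.0, 58.1, 74.2, 61.6, 79.1, 88.9.
Season total = 1063.3 DD.
Complete generations = ⌊1063.3 / 418⌋ = 2.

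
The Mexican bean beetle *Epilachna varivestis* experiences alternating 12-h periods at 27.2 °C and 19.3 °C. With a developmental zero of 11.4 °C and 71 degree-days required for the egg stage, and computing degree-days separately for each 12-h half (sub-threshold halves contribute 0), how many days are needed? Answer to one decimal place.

6.0 days

Day half: max(0, 27.2 − 11.4) × 0.5 = 15.8 × 0.5 = 7.90 DD.
Night half: max(0, 19.3 − 11.4) × 0.5 = 7.9 × 0.5 = 3.95 DD.
Per 24 h: 11.85 DD/day.
Duration = 71 / 11.85 = 5.992 ≈ 6.0 days.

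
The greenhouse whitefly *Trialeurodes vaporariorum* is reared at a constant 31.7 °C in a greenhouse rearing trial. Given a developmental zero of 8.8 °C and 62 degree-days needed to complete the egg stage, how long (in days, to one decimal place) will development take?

2.7 days

Daily accumulation = 31.7 − 8.8 = 22.9 DD/day.
Duration = 62 / 22.9 = 2.707 ≈ 2.7 days.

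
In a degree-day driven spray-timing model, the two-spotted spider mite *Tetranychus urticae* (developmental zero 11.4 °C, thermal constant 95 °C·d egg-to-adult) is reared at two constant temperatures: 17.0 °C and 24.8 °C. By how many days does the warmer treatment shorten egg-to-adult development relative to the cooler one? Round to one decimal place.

9.9 days

At 17.0 °C: 95 / (17.0 − 11.4) = 95 / 5.6 = 16.964 d.
At 24.8 °C: 95 / (24.8 − 11.4) = 95 / 13.4 = 7.090 d.
Difference = |16.964 − 7.090| = 9.875 ≈ 9.9 days.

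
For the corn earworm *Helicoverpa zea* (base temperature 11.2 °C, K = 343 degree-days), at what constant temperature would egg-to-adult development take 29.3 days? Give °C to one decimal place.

Required daily accumulation = 343 / 29.3 = 11.706 DD/day.
T = T_base + 11.706 = 11.2 + 11.706 = 22.906 ≈ 22.9 °C.

22.9 °C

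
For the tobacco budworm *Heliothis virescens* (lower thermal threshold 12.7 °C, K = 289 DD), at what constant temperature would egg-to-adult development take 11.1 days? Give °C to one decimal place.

38.7 °C

Required daily accumulation = 289 / 11.1 = 26.036 DD/day.
T = T_base + 26.036 = 12.7 + 26.036 = 38.736 ≈ 38.7 °C.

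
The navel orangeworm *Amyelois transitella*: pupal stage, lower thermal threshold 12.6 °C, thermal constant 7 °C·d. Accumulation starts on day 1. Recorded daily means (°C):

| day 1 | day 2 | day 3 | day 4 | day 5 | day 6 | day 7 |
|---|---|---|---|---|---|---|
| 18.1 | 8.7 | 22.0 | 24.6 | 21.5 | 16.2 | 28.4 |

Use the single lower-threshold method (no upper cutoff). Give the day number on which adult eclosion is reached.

Daily DD above 12.6 °C: 5.5, 0.0, 9.4, 12.0, 8.9, 3.6, 15.8.
Cumulative: 5.5, 5.5, 14.9, 26.9, 35.8, 39.4, 55.2.
The total first reaches 7 DD on day 3.

day 3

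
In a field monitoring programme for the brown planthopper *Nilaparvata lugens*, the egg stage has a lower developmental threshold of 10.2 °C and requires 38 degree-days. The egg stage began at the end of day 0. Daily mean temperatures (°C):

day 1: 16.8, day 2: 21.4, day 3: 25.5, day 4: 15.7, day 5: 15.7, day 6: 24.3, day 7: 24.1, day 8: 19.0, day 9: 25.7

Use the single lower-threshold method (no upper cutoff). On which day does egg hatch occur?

Daily DD above 10.2 °C: 6.6, 11.2, 15.3, 5.5, 5.5, 14.1, 13.9, 8.8, 15.5.
Cumulative: 6.6, 17.8, 33.1, 38.6, 44.1, 58.2, 72.1, 80.9, 96.4.
The total first reaches 38 DD on day 4.

day 4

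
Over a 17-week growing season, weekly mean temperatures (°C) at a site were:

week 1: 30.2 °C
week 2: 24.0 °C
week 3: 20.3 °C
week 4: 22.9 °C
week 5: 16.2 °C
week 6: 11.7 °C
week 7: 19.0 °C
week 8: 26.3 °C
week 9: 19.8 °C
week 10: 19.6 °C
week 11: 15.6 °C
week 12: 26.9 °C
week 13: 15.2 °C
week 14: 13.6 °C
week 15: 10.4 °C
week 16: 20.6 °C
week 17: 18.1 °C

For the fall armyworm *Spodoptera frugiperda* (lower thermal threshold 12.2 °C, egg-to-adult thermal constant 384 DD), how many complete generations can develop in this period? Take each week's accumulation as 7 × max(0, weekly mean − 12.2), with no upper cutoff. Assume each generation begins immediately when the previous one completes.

Weekly DD (7 × max(0, T̄ − 12.2)): 126.0, 82.6, 56.7, 74.9, 28.0, 0.0, 47.6, 98.7, 53.2, 51.8, 23.8, 102.9, 21.0, 9.8, 0.0, 58.8, 41.3.
Season total = 877.1 DD.
Complete generations = ⌊877.1 / 384⌋ = 2.

2 generations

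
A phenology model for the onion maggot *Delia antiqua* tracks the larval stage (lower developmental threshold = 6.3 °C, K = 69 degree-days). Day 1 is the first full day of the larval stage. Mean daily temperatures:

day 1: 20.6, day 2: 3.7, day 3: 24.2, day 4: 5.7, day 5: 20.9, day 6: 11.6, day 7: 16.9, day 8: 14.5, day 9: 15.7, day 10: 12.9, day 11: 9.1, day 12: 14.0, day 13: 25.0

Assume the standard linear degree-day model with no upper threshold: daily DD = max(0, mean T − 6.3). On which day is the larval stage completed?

day 8

Daily DD above 6.3 °C: 14.3, 0.0, 17.9, 0.0, 14.6, 5.3, 10.6, 8.2, 9.4, 6.6, 2.8, 7.7, 18.7.
Cumulative: 14.3, 14.3, 32.2, 32.2, 46.8, 52.1, 62.7, 70.9, 80.3, 86.9, 89.7, 97.4, 116.1.
The total first reaches 69 DD on day 8.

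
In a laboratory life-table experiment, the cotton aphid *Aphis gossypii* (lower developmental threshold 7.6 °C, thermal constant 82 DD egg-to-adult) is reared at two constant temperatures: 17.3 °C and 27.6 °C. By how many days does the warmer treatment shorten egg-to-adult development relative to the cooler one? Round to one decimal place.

4.4 days

At 17.3 °C: 82 / (17.3 − 7.6) = 82 / 9.7 = 8.454 d.
At 27.6 °C: 82 / (27.6 − 7.6) = 82 / 20.0 = 4.100 d.
Difference = |8.454 − 4.100| = 4.354 ≈ 4.4 days.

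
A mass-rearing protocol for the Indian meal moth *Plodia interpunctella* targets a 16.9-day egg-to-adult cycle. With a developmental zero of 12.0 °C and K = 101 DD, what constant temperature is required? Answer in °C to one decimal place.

Required daily accumulation = 101 / 16.9 = 5.976 DD/day.
T = T_base + 5.976 = 12.0 + 5.976 = 17.976 ≈ 18.0 °C.

18.0 °C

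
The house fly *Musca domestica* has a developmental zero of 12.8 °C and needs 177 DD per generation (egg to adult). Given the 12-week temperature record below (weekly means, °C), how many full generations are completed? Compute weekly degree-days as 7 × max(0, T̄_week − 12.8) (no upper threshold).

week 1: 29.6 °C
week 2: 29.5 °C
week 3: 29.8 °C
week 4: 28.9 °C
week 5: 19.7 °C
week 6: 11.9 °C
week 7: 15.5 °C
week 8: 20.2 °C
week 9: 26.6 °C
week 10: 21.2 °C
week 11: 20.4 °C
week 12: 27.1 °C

Weekly DD (7 × max(0, T̄ − 12.8)): 117.6, 116.9, 119.0, 112.7, 48.3, 0.0, 18.9, 51.8, 96.6, 58.8, 53.2, 100.1.
Season total = 893.9 DD.
Complete generations = ⌊893.9 / 177⌋ = 5.

5 generations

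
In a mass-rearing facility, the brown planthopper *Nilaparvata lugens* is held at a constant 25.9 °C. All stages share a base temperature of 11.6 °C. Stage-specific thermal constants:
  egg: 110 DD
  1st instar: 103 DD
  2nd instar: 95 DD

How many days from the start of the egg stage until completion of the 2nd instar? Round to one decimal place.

Daily accumulation at 25.9 °C = 25.9 − 11.6 = 14.3 DD/day.
Total K = 110 + 103 + 95 = 308 DD.
Total duration = 308 / 14.3 = 21.538 ≈ 21.5 days.

21.5 days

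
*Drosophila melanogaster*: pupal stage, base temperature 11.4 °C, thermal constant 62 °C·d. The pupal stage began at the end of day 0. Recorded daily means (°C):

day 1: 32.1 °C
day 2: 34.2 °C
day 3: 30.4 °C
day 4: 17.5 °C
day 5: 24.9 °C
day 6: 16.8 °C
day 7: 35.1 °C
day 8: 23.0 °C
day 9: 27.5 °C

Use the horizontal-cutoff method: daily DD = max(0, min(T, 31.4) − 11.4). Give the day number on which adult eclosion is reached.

day 4

Daily DD above 11.4 °C (capped at 20.0): 20.0, 20.0, 19.0, 6.1, 13.5, 5.4, 20.0, 11.6, 16.1.
Cumulative: 20.0, 40.0, 59.0, 65.1, 78.6, 84.0, 104.0, 115.6, 131.7.
The total first reaches 62 DD on day 4.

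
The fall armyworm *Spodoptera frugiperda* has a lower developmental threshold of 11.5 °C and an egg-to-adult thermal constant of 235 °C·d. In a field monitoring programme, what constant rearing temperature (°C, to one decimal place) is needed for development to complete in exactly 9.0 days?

37.6 °C

Required daily accumulation = 235 / 9.0 = 26.111 DD/day.
T = T_base + 26.111 = 11.5 + 26.111 = 37.611 ≈ 37.6 °C.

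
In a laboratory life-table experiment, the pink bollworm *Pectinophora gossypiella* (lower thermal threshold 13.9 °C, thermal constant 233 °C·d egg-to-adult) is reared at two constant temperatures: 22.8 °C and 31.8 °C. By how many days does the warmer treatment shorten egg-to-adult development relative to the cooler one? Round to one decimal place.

13.2 days

At 22.8 °C: 233 / (22.8 − 13.9) = 233 / 8.9 = 26.180 d.
At 31.8 °C: 233 / (31.8 − 13.9) = 233 / 17.9 = 13.017 d.
Difference = |26.180 − 13.017| = 13.163 ≈ 13.2 days.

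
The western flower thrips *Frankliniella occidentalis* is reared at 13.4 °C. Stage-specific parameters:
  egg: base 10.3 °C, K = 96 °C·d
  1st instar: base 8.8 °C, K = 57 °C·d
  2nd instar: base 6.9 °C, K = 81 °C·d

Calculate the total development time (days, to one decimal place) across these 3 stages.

egg: 96 / (13.4 − 10.3) = 96 / 3.1 = 30.968 d.
1st instar: 57 / (13.4 − 8.8) = 57 / 4.6 = 12.391 d.
2nd instar: 81 / (13.4 − 6.9) = 81 / 6.5 = 12.462 d.
Sum = 55.821 ≈ 55.8 days.

55.8 days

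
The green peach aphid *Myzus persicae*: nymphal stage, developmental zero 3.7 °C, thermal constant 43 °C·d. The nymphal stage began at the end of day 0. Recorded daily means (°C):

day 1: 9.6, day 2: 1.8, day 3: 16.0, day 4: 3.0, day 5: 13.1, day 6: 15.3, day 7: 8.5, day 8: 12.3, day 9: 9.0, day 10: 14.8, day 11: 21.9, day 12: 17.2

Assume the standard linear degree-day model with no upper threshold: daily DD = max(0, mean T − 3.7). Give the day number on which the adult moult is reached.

day 7

Daily DD above 3.7 °C: 5.9, 0.0, 12.3, 0.0, 9.4, 11.6, 4.8, 8.6, 5.3, 11.1, 18.2, 13.5.
Cumulative: 5.9, 5.9, 18.2, 18.2, 27.6, 39.2, 44.0, 52.6, 57.9, 69.0, 87.2, 100.7.
The total first reaches 43 DD on day 7.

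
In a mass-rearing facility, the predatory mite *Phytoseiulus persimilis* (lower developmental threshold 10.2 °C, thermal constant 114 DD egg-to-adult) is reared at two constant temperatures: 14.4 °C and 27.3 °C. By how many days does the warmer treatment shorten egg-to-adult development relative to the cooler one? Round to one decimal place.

At 14.4 °C: 114 / (14.4 − 10.2) = 114 / 4.2 = 27.143 d.
At 27.3 °C: 114 / (27.3 − 10.2) = 114 / 17.1 = 6.667 d.
Difference = |27.143 − 6.667| = 20.476 ≈ 20.5 days.

20.5 days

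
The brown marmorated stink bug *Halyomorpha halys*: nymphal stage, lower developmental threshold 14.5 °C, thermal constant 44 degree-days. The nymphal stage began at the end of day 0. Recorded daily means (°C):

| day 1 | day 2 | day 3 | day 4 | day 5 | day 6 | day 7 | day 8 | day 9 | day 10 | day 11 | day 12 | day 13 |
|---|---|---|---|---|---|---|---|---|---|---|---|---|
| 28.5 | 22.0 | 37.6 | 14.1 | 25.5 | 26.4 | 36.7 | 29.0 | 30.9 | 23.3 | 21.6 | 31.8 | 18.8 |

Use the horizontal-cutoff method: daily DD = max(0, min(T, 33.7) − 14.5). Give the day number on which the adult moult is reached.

Daily DD above 14.5 °C (capped at 19.2): 14.0, 7.5, 19.2, 0.0, 11.0, 11.9, 19.2, 14.5, 16.4, 8.8, 7.1, 17.3, 4.3.
Cumulative: 14.0, 21.5, 40.7, 40.7, 51.7, 63.6, 82.8, 97.3, 113.7, 122.5, 129.6, 146.9, 151.2.
The total first reaches 44 DD on day 5.

day 5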